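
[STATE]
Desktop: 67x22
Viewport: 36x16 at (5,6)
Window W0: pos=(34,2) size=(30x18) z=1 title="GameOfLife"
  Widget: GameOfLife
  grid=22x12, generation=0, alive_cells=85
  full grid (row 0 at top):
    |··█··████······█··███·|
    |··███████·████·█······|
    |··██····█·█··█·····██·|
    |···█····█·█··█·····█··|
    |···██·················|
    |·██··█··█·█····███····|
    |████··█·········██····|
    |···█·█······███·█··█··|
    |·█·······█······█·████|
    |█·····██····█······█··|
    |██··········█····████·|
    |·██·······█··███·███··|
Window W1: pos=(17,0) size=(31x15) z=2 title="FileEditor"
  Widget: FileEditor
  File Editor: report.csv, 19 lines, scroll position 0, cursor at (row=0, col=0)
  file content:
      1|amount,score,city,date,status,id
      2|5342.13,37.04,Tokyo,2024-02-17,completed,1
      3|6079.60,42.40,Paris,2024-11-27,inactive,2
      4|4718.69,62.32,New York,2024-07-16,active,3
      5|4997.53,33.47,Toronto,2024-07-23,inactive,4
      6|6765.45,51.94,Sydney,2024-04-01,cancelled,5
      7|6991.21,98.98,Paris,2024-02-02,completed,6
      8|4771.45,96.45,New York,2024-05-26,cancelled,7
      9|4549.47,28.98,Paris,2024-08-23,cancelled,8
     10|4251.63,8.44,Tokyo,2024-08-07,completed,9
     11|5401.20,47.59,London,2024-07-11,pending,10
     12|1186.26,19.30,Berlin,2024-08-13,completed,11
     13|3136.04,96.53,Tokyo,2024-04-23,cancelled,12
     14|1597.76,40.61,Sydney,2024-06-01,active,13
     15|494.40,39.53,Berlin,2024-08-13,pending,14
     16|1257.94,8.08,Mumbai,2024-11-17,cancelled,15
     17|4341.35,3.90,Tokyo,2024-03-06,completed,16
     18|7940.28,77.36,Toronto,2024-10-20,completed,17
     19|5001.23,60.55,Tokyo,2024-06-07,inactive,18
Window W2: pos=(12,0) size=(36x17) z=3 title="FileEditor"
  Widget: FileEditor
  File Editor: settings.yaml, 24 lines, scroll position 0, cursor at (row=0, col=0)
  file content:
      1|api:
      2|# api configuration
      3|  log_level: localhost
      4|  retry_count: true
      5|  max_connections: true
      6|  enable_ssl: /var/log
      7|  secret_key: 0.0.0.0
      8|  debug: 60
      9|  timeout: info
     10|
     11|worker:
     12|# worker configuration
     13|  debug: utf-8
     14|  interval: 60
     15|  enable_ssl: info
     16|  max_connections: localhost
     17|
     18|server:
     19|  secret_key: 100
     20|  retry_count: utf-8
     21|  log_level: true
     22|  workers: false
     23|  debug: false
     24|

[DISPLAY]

       ┃  retry_count: true         
       ┃  max_connections: true     
       ┃  enable_ssl: /var/log      
       ┃  secret_key: 0.0.0.0       
       ┃  debug: 60                 
       ┃  timeout: info             
       ┃                            
       ┃worker:                     
       ┃# worker configuration      
       ┃  debug: utf-8              
       ┗━━━━━━━━━━━━━━━━━━━━━━━━━━━━
                             ┃·██···
                             ┃      
                             ┗━━━━━━
                                    
                                    


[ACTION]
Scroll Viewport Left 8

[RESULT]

            ┃  retry_count: true    
            ┃  max_connections: true
            ┃  enable_ssl: /var/log 
            ┃  secret_key: 0.0.0.0  
            ┃  debug: 60            
            ┃  timeout: info        
            ┃                       
            ┃worker:                
            ┃# worker configuration 
            ┃  debug: utf-8         
            ┗━━━━━━━━━━━━━━━━━━━━━━━
                                  ┃·
                                  ┃ 
                                  ┗━
                                    
                                    


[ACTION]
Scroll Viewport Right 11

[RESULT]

 ┃  retry_count: true              ░
 ┃  max_connections: true          ░
 ┃  enable_ssl: /var/log           ░
 ┃  secret_key: 0.0.0.0            ░
 ┃  debug: 60                      ░
 ┃  timeout: info                  ░
 ┃                                 ░
 ┃worker:                          ░
 ┃# worker configuration           ░
 ┃  debug: utf-8                   ▼
 ┗━━━━━━━━━━━━━━━━━━━━━━━━━━━━━━━━━━
                       ┃·██·······█·
                       ┃            
                       ┗━━━━━━━━━━━━
                                    
                                    


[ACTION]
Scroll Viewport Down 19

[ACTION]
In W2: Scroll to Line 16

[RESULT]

 ┃  enable_ssl: info               ░
 ┃  max_connections: localhost     ░
 ┃                                 ░
 ┃server:                          ░
 ┃  secret_key: 100                ░
 ┃  retry_count: utf-8             ░
 ┃  log_level: true                ░
 ┃  workers: false                 ░
 ┃  debug: false                   █
 ┃                                 ▼
 ┗━━━━━━━━━━━━━━━━━━━━━━━━━━━━━━━━━━
                       ┃·██·······█·
                       ┃            
                       ┗━━━━━━━━━━━━
                                    
                                    


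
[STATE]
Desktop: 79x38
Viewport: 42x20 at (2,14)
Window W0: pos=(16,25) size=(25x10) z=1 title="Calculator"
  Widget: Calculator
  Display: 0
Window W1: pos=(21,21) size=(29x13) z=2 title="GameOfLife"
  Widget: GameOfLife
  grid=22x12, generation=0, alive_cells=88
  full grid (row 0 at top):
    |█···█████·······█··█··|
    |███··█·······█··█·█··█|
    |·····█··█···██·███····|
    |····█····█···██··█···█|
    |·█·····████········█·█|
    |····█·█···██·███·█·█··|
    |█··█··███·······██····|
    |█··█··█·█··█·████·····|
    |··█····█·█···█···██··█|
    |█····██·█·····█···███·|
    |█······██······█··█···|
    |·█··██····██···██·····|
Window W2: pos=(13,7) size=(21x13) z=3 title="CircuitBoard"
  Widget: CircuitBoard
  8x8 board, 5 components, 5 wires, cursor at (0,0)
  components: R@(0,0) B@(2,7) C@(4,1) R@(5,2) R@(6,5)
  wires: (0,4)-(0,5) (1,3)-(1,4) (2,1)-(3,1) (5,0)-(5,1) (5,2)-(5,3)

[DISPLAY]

           ┃                   ┃          
           ┃2       ·          ┃          
           ┃        │          ┃          
           ┃3       ·          ┃          
           ┃                   ┃          
           ┗━━━━━━━━━━━━━━━━━━━┛          
                                          
                   ┏━━━━━━━━━━━━━━━━━━━━━━
                   ┃ GameOfLife           
                   ┠──────────────────────
                   ┃Gen: 0                
              ┏━━━━┃·····█··█···██·███····
              ┃ Cal┃····█····█···██··█···█
              ┠────┃·█·····████········█·█
              ┃    ┃····█·█···██·███·█·█··
              ┃┌───┃█··█··███·······██····
              ┃│ 7 ┃█··█··█·█··█·████·····
              ┃├───┃··█····█·█···█···██··█
              ┃│ 4 ┃█····██·█·····█···███·
              ┃└───┗━━━━━━━━━━━━━━━━━━━━━━


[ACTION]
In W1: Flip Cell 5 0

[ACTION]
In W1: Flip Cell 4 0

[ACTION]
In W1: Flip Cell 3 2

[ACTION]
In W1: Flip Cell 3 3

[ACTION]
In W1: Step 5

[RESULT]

           ┃                   ┃          
           ┃2       ·          ┃          
           ┃        │          ┃          
           ┃3       ·          ┃          
           ┃                   ┃          
           ┗━━━━━━━━━━━━━━━━━━━┛          
                                          
                   ┏━━━━━━━━━━━━━━━━━━━━━━
                   ┃ GameOfLife           
                   ┠──────────────────────
                   ┃Gen: 5                
              ┏━━━━┃█····████·······██····
              ┃ Cal┃██···███·██······█····
              ┠────┃·········██·······█···
              ┃    ┃···█··█··█········█···
              ┃┌───┃···█··█···········█···
              ┃│ 7 ┃██·█·█········██······
              ┃├───┃·█·█······███·█·███···
              ┃│ 4 ┃··██·········██·██····
              ┃└───┗━━━━━━━━━━━━━━━━━━━━━━


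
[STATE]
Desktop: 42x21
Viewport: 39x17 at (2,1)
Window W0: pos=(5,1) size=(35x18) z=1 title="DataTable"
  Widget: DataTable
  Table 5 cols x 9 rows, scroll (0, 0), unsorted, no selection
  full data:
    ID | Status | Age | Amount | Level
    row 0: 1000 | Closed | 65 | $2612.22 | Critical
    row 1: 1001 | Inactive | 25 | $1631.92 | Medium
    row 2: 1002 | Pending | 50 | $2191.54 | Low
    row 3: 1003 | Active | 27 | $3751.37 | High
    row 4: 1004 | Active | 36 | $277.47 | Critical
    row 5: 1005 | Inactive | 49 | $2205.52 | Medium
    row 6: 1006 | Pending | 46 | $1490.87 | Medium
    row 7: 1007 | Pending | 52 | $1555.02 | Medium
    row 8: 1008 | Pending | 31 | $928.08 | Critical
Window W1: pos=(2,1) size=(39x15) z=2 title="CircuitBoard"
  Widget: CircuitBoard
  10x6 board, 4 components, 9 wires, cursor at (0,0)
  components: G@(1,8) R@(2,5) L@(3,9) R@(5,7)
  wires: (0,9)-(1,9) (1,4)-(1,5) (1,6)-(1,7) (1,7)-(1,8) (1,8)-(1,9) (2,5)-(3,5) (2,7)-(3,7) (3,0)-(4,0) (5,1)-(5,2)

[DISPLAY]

┏━━━━━━━━━━━━━━━━━━━━━━━━━━━━━━━━━━━━━┓
┃ CircuitBoard                        ┃
┠─────────────────────────────────────┨
┃   0 1 2 3 4 5 6 7 8 9               ┃
┃0  [.]                               ┃
┃                                     ┃
┃1                   · ─ ·   · ─ · ─ G┃
┃                                     ┃
┃2                       R       ·    ┃
┃                        │       │    ┃
┃3   ·                   ·       ·    ┃
┃    │                                ┃
┃4   ·                                ┃
┃                                     ┃
┗━━━━━━━━━━━━━━━━━━━━━━━━━━━━━━━━━━━━━┛
   ┃                                 ┃ 
   ┃                                 ┃ 


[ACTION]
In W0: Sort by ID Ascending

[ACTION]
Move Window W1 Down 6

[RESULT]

   ┏━━━━━━━━━━━━━━━━━━━━━━━━━━━━━━━━━┓ 
   ┃ DataTable                       ┃ 
   ┠─────────────────────────────────┨ 
   ┃ID ▲│Status  │Age│Amount  │Level ┃ 
   ┃────┼────────┼───┼────────┼──────┃ 
┏━━━━━━━━━━━━━━━━━━━━━━━━━━━━━━━━━━━━━┓
┃ CircuitBoard                        ┃
┠─────────────────────────────────────┨
┃   0 1 2 3 4 5 6 7 8 9               ┃
┃0  [.]                               ┃
┃                                     ┃
┃1                   · ─ ·   · ─ · ─ G┃
┃                                     ┃
┃2                       R       ·    ┃
┃                        │       │    ┃
┃3   ·                   ·       ·    ┃
┃    │                                ┃


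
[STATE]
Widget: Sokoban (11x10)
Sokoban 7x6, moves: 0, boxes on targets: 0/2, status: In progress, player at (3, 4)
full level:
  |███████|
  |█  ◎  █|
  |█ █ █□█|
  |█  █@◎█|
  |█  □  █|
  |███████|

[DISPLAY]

███████    
█  ◎  █    
█ █ █□█    
█  █@◎█    
█  □  █    
███████    
Moves: 0  0
           
           
           


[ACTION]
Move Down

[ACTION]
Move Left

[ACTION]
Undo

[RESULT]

███████    
█  ◎  █    
█ █ █□█    
█  █ ◎█    
█  □@ █    
███████    
Moves: 1  0
           
           
           


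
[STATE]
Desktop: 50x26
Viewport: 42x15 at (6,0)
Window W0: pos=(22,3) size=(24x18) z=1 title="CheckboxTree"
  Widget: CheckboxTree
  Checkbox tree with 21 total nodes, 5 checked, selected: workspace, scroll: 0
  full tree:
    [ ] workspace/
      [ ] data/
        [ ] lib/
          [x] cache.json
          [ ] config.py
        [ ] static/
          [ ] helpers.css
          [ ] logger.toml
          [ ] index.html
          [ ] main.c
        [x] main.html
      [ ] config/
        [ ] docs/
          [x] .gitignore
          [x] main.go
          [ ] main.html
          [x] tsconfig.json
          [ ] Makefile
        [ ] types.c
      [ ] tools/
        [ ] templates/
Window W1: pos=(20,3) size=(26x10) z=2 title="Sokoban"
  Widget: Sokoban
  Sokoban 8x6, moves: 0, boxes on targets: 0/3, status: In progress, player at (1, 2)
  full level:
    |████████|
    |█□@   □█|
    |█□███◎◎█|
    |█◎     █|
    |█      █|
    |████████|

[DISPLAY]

                                          
                                          
                                          
              ┏━━━━━━━━━━━━━━━━━━━━━━━━┓  
              ┃ Sokoban                ┃  
              ┠────────────────────────┨  
              ┃████████                ┃  
              ┃█□@   □█                ┃  
              ┃█□███◎◎█                ┃  
              ┃█◎     █                ┃  
              ┃█      █                ┃  
              ┃████████                ┃  
              ┗━━━━━━━━━━━━━━━━━━━━━━━━┛  
                ┃       [ ] logger.toml┃  
                ┃       [ ] index.html ┃  


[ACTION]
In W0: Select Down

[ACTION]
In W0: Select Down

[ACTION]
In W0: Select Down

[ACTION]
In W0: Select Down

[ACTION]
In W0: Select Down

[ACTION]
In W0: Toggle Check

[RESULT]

                                          
                                          
                                          
              ┏━━━━━━━━━━━━━━━━━━━━━━━━┓  
              ┃ Sokoban                ┃  
              ┠────────────────────────┨  
              ┃████████                ┃  
              ┃█□@   □█                ┃  
              ┃█□███◎◎█                ┃  
              ┃█◎     █                ┃  
              ┃█      █                ┃  
              ┃████████                ┃  
              ┗━━━━━━━━━━━━━━━━━━━━━━━━┛  
                ┃       [x] logger.toml┃  
                ┃       [x] index.html ┃  


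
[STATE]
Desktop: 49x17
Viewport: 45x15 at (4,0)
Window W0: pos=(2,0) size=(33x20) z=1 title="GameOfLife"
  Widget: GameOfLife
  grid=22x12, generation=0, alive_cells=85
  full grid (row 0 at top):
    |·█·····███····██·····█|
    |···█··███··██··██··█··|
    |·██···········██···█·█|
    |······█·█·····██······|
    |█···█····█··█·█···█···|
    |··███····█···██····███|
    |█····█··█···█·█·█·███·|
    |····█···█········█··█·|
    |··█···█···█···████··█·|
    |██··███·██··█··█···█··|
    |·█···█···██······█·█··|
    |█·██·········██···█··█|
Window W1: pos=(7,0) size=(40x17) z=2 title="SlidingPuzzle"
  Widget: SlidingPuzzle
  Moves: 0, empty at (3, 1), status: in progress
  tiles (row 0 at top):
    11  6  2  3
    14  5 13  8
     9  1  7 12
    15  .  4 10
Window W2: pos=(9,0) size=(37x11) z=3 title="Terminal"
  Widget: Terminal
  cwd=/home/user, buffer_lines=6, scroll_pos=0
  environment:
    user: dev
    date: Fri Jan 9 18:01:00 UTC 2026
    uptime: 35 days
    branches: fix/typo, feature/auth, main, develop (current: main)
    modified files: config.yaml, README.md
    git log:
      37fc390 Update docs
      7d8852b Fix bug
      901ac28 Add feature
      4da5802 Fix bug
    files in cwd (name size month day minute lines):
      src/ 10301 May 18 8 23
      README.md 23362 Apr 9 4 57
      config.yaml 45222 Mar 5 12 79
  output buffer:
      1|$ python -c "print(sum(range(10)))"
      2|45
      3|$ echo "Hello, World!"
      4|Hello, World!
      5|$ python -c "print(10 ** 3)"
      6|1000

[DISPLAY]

━━━┏━┏━━━━━━━━━━━━━━━━━━━━━━━━━━━━━━━━━━━┓┓  
Gam┃ ┃ Terminal                          ┃┃  
───┠─┠───────────────────────────────────┨┨  
en:┃┌┃$ python -c "print(sum(range(10)))"┃┃  
█··┃│┃45                                 ┃┃  
··█┃├┃$ echo "Hello, World!"             ┃┃  
██·┃│┃Hello, World!                      ┃┃  
···┃├┃$ python -c "print(10 ** 3)"       ┃┃  
···┃│┃1000                               ┃┃  
·██┃├┃$ █                                ┃┃  
···┃│┗━━━━━━━━━━━━━━━━━━━━━━━━━━━━━━━━━━━┛┃  
···┃└────┴────┴────┴────┘                 ┃  
·█·┃Moves: 0                              ┃  
█··┃                                      ┃  
█··┃                                      ┃  


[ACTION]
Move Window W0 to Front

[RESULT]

━━━━━━━━━━━━━━━━━━━━━━━━━━━━━━┓━━━━━━━━━━┓┓  
GameOfLife                    ┃          ┃┃  
──────────────────────────────┨──────────┨┨  
en: 0                         ┃nge(10)))"┃┃  
█·····███····██·····█         ┃          ┃┃  
··█··███··██··██··█··         ┃          ┃┃  
██···········██···█·█         ┃          ┃┃  
·····█·█·····██······         ┃3)"       ┃┃  
···█····█··█·█···█···         ┃          ┃┃  
·███····█···██····███         ┃          ┃┃  
····█··█···█·█·█·███·         ┃━━━━━━━━━━┛┃  
···█···█········█··█·         ┃           ┃  
·█···█···█···████··█·         ┃           ┃  
█··███·██··█··█···█··         ┃           ┃  
█···█···██······█·█··         ┃           ┃  


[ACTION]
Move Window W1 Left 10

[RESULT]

━━━━━━━━━━━━━━━━━━━━━━━━━━━━━━┓━━━━━━━━━━┓   
GameOfLife                    ┃          ┃   
──────────────────────────────┨──────────┨   
en: 0                         ┃nge(10)))"┃   
█·····███····██·····█         ┃          ┃   
··█··███··██··██··█··         ┃          ┃   
██···········██···█·█         ┃          ┃   
·····█·█·····██······         ┃3)"       ┃   
···█····█··█·█···█···         ┃          ┃   
·███····█···██····███         ┃          ┃   
····█··█···█·█·█·███·         ┃━━━━━━━━━━┛   
···█···█········█··█·         ┃    ┃         
·█···█···█···████··█·         ┃    ┃         
█··███·██··█··█···█··         ┃    ┃         
█···█···██······█·█··         ┃    ┃         


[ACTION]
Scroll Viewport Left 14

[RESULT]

┏━┏━━━━━━━━━━━━━━━━━━━━━━━━━━━━━━━┓━━━━━━━━━━
┃ ┃ GameOfLife                    ┃          
┠─┠───────────────────────────────┨──────────
┃┌┃Gen: 0                         ┃nge(10)))"
┃│┃·█·····███····██·····█         ┃          
┃├┃···█··███··██··██··█··         ┃          
┃│┃·██···········██···█·█         ┃          
┃├┃······█·█·····██······         ┃3)"       
┃│┃█···█····█··█·█···█···         ┃          
┃├┃··███····█···██····███         ┃          
┃│┃█····█··█···█·█·█·███·         ┃━━━━━━━━━━
┃└┃····█···█········█··█·         ┃    ┃     
┃M┃··█···█···█···████··█·         ┃    ┃     
┃ ┃██··███·██··█··█···█··         ┃    ┃     
┃ ┃·█···█···██······█·█··         ┃    ┃     


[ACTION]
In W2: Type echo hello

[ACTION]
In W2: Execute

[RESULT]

┏━┏━━━━━━━━━━━━━━━━━━━━━━━━━━━━━━━┓━━━━━━━━━━
┃ ┃ GameOfLife                    ┃          
┠─┠───────────────────────────────┨──────────
┃┌┃Gen: 0                         ┃          
┃│┃·█·····███····██·····█         ┃          
┃├┃···█··███··██··██··█··         ┃3)"       
┃│┃·██···········██···█·█         ┃          
┃├┃······█·█·····██······         ┃          
┃│┃█···█····█··█·█···█···         ┃          
┃├┃··███····█···██····███         ┃          
┃│┃█····█··█···█·█·█·███·         ┃━━━━━━━━━━
┃└┃····█···█········█··█·         ┃    ┃     
┃M┃··█···█···█···████··█·         ┃    ┃     
┃ ┃██··███·██··█··█···█··         ┃    ┃     
┃ ┃·█···█···██······█·█··         ┃    ┃     


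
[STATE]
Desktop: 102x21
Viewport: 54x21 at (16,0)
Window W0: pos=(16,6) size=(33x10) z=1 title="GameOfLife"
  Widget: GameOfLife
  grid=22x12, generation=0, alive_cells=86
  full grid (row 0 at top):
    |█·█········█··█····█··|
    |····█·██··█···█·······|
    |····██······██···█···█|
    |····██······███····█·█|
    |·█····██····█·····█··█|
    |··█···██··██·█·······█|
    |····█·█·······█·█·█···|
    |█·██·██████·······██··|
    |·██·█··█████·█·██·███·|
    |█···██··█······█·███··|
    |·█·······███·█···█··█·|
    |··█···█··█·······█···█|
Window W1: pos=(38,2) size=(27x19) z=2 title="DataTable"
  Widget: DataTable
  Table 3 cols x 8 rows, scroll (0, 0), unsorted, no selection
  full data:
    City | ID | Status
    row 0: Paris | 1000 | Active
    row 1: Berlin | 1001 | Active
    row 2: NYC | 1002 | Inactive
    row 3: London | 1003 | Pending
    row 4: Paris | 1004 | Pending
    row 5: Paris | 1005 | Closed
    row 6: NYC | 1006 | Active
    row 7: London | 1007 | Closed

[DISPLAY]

                                                      
                                                      
                      ┏━━━━━━━━━━━━━━━━━━━━━━━━━┓     
                      ┃ DataTable               ┃     
                      ┠─────────────────────────┨     
                      ┃City  │ID  │Status       ┃     
┏━━━━━━━━━━━━━━━━━━━━━┃──────┼────┼────────     ┃     
┃ GameOfLife          ┃Paris │1000│Active       ┃     
┠─────────────────────┃Berlin│1001│Active       ┃     
┃Gen: 0               ┃NYC   │1002│Inactive     ┃     
┃····██······███····█·┃London│1003│Pending      ┃     
┃·█····██····█·····█··┃Paris │1004│Pending      ┃     
┃··█···██··██·█·······┃Paris │1005│Closed       ┃     
┃····█·█·······█·█·█··┃NYC   │1006│Active       ┃     
┃█·██·██████·······██·┃London│1007│Closed       ┃     
┗━━━━━━━━━━━━━━━━━━━━━┃                         ┃     
                      ┃                         ┃     
                      ┃                         ┃     
                      ┃                         ┃     
                      ┃                         ┃     
                      ┗━━━━━━━━━━━━━━━━━━━━━━━━━┛     


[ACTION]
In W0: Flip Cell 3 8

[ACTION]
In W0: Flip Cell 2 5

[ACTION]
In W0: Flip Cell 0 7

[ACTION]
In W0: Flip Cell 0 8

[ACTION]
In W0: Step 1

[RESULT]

                                                      
                                                      
                      ┏━━━━━━━━━━━━━━━━━━━━━━━━━┓     
                      ┃ DataTable               ┃     
                      ┠─────────────────────────┨     
                      ┃City  │ID  │Status       ┃     
┏━━━━━━━━━━━━━━━━━━━━━┃──────┼────┼────────     ┃     
┃ GameOfLife          ┃Paris │1000│Active       ┃     
┠─────────────────────┃Berlin│1001│Active       ┃     
┃Gen: 1               ┃NYC   │1002│Inactive     ┃     
┃····████···█··█···█··┃London│1003│Pending      ┃     
┃········█·····█······┃Paris │1004│Pending      ┃     
┃···········███···█···┃Paris │1005│Closed       ┃     
┃·██·█······█·····███·┃NYC   │1006│Active       ┃     
┃··█········█··█·█···█┃London│1007│Closed       ┃     
┗━━━━━━━━━━━━━━━━━━━━━┃                         ┃     
                      ┃                         ┃     
                      ┃                         ┃     
                      ┃                         ┃     
                      ┃                         ┃     
                      ┗━━━━━━━━━━━━━━━━━━━━━━━━━┛     


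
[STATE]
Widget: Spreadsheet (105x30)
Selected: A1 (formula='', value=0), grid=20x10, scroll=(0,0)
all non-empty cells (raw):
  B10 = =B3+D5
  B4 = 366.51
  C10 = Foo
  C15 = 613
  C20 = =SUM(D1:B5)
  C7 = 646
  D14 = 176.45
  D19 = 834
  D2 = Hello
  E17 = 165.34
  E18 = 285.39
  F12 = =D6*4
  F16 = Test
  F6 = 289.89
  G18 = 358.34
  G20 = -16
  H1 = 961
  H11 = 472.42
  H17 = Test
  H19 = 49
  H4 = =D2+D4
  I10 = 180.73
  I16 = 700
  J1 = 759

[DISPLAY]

A1:                                                                                                      
       A       B       C       D       E       F       G       H       I       J                         
---------------------------------------------------------------------------------------------------------
  1      [0]       0       0       0       0       0       0     961       0     759                     
  2        0       0       0Hello          0       0       0       0       0       0                     
  3        0       0       0       0       0       0       0       0       0       0                     
  4        0  366.51       0       0       0       0       0#ERR!          0       0                     
  5        0       0       0       0       0       0       0       0       0       0                     
  6        0       0       0       0       0  289.89       0       0       0       0                     
  7        0       0     646       0       0       0       0       0       0       0                     
  8        0       0       0       0       0       0       0       0       0       0                     
  9        0       0       0       0       0       0       0       0       0       0                     
 10        0       0Foo            0       0       0       0       0  180.73       0                     
 11        0       0       0       0       0       0       0  472.42       0       0                     
 12        0       0       0       0       0       0       0       0       0       0                     
 13        0       0       0       0       0       0       0       0       0       0                     
 14        0       0       0  176.45       0       0       0       0       0       0                     
 15        0       0     613       0       0       0       0       0       0       0                     
 16        0       0       0       0       0Test           0       0     700       0                     
 17        0       0       0       0  165.34       0       0Test           0       0                     
 18        0       0       0       0  285.39       0  358.34       0       0       0                     
 19        0       0       0     834       0       0       0      49       0       0                     
 20        0       0  366.51       0       0       0     -16       0       0       0                     
                                                                                                         
                                                                                                         
                                                                                                         
                                                                                                         
                                                                                                         
                                                                                                         
                                                                                                         


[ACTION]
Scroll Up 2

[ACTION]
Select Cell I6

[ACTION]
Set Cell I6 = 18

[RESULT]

I6: 18                                                                                                   
       A       B       C       D       E       F       G       H       I       J                         
---------------------------------------------------------------------------------------------------------
  1        0       0       0       0       0       0       0     961       0     759                     
  2        0       0       0Hello          0       0       0       0       0       0                     
  3        0       0       0       0       0       0       0       0       0       0                     
  4        0  366.51       0       0       0       0       0#ERR!          0       0                     
  5        0       0       0       0       0       0       0       0       0       0                     
  6        0       0       0       0       0  289.89       0       0    [18]       0                     
  7        0       0     646       0       0       0       0       0       0       0                     
  8        0       0       0       0       0       0       0       0       0       0                     
  9        0       0       0       0       0       0       0       0       0       0                     
 10        0       0Foo            0       0       0       0       0  180.73       0                     
 11        0       0       0       0       0       0       0  472.42       0       0                     
 12        0       0       0       0       0       0       0       0       0       0                     
 13        0       0       0       0       0       0       0       0       0       0                     
 14        0       0       0  176.45       0       0       0       0       0       0                     
 15        0       0     613       0       0       0       0       0       0       0                     
 16        0       0       0       0       0Test           0       0     700       0                     
 17        0       0       0       0  165.34       0       0Test           0       0                     
 18        0       0       0       0  285.39       0  358.34       0       0       0                     
 19        0       0       0     834       0       0       0      49       0       0                     
 20        0       0  366.51       0       0       0     -16       0       0       0                     
                                                                                                         
                                                                                                         
                                                                                                         
                                                                                                         
                                                                                                         
                                                                                                         
                                                                                                         


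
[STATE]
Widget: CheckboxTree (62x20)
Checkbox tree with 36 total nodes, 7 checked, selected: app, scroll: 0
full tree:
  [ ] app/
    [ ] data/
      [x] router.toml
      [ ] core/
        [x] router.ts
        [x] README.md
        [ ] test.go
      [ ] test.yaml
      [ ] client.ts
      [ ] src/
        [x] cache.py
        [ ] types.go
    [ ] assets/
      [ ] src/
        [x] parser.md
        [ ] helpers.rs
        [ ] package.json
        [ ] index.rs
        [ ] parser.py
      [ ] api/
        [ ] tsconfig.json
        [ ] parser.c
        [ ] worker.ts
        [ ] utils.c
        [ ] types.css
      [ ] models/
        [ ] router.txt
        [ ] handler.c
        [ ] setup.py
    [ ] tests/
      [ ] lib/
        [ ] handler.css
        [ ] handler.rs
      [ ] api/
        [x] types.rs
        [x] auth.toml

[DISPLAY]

>[-] app/                                                     
   [-] data/                                                  
     [x] router.toml                                          
     [-] core/                                                
       [x] router.ts                                          
       [x] README.md                                          
       [ ] test.go                                            
     [ ] test.yaml                                            
     [ ] client.ts                                            
     [-] src/                                                 
       [x] cache.py                                           
       [ ] types.go                                           
   [-] assets/                                                
     [-] src/                                                 
       [x] parser.md                                          
       [ ] helpers.rs                                         
       [ ] package.json                                       
       [ ] index.rs                                           
       [ ] parser.py                                          
     [ ] api/                                                 


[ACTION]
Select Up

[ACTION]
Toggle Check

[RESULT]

>[x] app/                                                     
   [x] data/                                                  
     [x] router.toml                                          
     [x] core/                                                
       [x] router.ts                                          
       [x] README.md                                          
       [x] test.go                                            
     [x] test.yaml                                            
     [x] client.ts                                            
     [x] src/                                                 
       [x] cache.py                                           
       [x] types.go                                           
   [x] assets/                                                
     [x] src/                                                 
       [x] parser.md                                          
       [x] helpers.rs                                         
       [x] package.json                                       
       [x] index.rs                                           
       [x] parser.py                                          
     [x] api/                                                 


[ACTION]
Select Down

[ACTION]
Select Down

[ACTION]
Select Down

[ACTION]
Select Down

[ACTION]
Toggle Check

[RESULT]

 [-] app/                                                     
   [-] data/                                                  
     [x] router.toml                                          
     [-] core/                                                
>      [ ] router.ts                                          
       [x] README.md                                          
       [x] test.go                                            
     [x] test.yaml                                            
     [x] client.ts                                            
     [x] src/                                                 
       [x] cache.py                                           
       [x] types.go                                           
   [x] assets/                                                
     [x] src/                                                 
       [x] parser.md                                          
       [x] helpers.rs                                         
       [x] package.json                                       
       [x] index.rs                                           
       [x] parser.py                                          
     [x] api/                                                 
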